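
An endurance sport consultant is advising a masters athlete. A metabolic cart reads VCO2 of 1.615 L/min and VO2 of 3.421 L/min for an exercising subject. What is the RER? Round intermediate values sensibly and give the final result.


RER = VCO2 / VO2 = 1.615 / 3.421 = 0.4721

0.4721


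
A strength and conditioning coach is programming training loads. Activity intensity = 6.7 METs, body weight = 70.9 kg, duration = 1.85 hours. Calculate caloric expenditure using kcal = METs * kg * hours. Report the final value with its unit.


kcal = 6.7 * 70.9 * 1.85
= 475.03 * 1.85
= 878.81 kcal

878.81 kcal


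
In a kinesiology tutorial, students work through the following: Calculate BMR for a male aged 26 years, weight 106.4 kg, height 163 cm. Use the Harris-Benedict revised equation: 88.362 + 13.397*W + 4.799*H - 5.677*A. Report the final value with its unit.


Substituting values:
W term = 13.397 * 106.4 = 1425.4408
H term = 4.799 * 163 = 782.237
A term = 5.677 * 26 = 147.602
BMR = 2148.44 kcal/day

2148.44 kcal/day


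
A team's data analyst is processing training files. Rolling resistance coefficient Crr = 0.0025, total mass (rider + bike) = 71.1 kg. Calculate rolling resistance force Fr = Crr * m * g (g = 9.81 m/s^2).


Fr = Crr * m * g
= 0.0025 * 71.1 * 9.81
= 1.744 N

1.744 N


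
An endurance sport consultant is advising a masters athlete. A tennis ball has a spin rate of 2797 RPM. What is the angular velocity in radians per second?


Convert RPM to rad/s: multiply by 2*pi and divide by 60
omega = 2797 * 2 * pi / 60
= 292.901 rad/s

292.901 rad/s


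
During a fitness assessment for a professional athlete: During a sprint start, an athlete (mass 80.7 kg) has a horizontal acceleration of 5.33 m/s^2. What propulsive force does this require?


Propulsive force = mass * acceleration
= 80.7 kg * 5.33 m/s^2
= 430.13 N

430.13 N


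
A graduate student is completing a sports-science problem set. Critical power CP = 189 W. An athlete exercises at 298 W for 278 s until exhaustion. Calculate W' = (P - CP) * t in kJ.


P - CP = 298 - 189 = 109 W
W' = 109 * 278 = 30302 J
= 30302 / 1000 = 30.302 kJ

30.302 kJ


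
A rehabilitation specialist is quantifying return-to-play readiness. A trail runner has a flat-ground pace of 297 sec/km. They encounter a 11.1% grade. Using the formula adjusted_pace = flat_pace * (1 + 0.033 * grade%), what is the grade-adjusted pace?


Grade factor = 1 + 0.033 * 11.1 = 1.3663
Adjusted = 297 * 1.3663 = 405.79 sec/km

405.79 s/km


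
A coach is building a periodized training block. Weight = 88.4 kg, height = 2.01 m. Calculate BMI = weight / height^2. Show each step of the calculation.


height^2 = 2.01^2 = 4.0401
BMI = 88.4 / 4.0401 = 21.88 kg/m^2

21.88 kg/m^2


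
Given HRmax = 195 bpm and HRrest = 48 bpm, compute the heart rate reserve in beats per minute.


Heart rate reserve = maximum HR minus resting HR
HRR = 195 - 48 = 147 bpm

147 bpm


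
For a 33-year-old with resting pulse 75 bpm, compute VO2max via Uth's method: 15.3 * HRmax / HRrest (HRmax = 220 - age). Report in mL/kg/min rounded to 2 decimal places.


Step 1: HRmax = 220 - 33 = 187 bpm
Step 2: Ratio = 187 / 75 = 2.4933
Step 3: VO2max = 15.3 * 2.4933 = 38.15 mL/kg/min

38.15 mL/kg/min


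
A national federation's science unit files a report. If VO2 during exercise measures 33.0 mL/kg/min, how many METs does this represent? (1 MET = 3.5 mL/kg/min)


METs = VO2 / 3.5 = 33.0 / 3.5 = 9.43

9.43 METs


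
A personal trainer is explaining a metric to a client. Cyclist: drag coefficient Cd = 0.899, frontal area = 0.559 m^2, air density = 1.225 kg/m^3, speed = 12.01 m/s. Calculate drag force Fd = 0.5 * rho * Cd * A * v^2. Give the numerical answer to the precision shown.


v^2 = 12.01^2 = 144.2401
Fd = 0.5 * 1.225 * 0.899 * 0.559 * 144.2401
= 44.398 N

44.398 N


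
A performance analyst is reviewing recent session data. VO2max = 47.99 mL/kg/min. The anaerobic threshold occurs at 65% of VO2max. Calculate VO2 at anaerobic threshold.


AT fraction = 65 / 100 = 0.65
AT VO2 = 47.99 * 0.65
= 31.19 mL/kg/min

31.19 mL/kg/min


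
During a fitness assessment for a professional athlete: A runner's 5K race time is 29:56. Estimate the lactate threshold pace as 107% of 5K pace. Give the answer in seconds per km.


Total race time = 29*60 + 56 = 1796 seconds
5K pace = 1796 / 5 = 359.2 sec/km
LT pace = 359.2 * 1.07 = 384.34 sec/km

384.34 s/km


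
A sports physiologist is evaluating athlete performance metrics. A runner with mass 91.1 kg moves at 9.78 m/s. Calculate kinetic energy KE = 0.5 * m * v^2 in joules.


v^2 = 9.78^2 = 95.6484
KE = 0.5 * 91.1 * 95.6484
= 4356.78 J

4356.78 J


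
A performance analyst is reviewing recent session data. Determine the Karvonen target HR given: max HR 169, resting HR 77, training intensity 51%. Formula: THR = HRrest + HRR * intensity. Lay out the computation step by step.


HRR = HRmax - HRrest = 169 - 77 = 92
THR = 77 + 92 * 0.51
= 123.92 bpm

123.92 bpm


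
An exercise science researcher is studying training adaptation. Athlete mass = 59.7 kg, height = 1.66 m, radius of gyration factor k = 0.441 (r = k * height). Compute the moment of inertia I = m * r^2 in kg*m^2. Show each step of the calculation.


r = k * height = 0.441 * 1.66 = 0.73206 m
r^2 = 0.73206^2 = 0.535912
I = 59.7 * 0.535912 = 31.994 kg*m^2

31.994 kg*m^2


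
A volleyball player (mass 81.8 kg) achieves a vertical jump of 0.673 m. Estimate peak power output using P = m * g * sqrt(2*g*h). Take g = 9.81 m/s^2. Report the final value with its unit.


2 * g * h = 2 * 9.81 * 0.673 = 13.20426
sqrt(13.20426) = 3.633767 m/s
P = 81.8 * 9.81 * 3.633767 = 2915.95 W

2915.95 W


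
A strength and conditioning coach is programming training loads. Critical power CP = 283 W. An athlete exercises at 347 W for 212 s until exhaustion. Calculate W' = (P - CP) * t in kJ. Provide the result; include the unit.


P - CP = 347 - 283 = 64 W
W' = 64 * 212 = 13568 J
= 13568 / 1000 = 13.568 kJ

13.568 kJ


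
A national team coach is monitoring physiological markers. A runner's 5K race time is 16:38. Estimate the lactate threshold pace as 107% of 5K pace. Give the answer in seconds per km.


Total race time = 16*60 + 38 = 998 seconds
5K pace = 998 / 5 = 199.6 sec/km
LT pace = 199.6 * 1.07 = 213.57 sec/km

213.57 s/km


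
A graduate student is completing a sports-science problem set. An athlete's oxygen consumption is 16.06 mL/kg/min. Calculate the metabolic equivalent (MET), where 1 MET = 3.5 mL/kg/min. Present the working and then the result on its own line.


MET = VO2 / 3.5
= 16.06 / 3.5
= 4.59 METs

4.59 METs


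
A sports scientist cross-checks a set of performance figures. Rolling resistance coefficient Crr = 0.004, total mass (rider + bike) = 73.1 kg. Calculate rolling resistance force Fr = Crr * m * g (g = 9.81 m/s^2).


Fr = Crr * m * g
= 0.004 * 73.1 * 9.81
= 2.868 N

2.868 N


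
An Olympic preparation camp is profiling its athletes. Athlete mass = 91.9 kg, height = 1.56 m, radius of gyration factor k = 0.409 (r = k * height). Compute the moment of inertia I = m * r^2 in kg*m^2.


r = k * height = 0.409 * 1.56 = 0.63804 m
r^2 = 0.63804^2 = 0.407095
I = 91.9 * 0.407095 = 37.412 kg*m^2

37.412 kg*m^2


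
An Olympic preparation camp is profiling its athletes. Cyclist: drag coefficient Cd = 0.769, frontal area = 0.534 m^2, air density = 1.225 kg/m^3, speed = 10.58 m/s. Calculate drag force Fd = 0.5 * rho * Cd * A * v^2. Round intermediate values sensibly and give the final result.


v^2 = 10.58^2 = 111.9364
Fd = 0.5 * 1.225 * 0.769 * 0.534 * 111.9364
= 28.154 N

28.154 N


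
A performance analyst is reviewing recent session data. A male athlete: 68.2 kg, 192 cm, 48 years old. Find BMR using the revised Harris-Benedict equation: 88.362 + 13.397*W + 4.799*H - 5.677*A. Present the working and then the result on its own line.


Intercept = 88.362
Weight contribution = 13.397 * 68.2 = 913.6754
Height contribution = 4.799 * 192 = 921.408
Age contribution = 5.677 * 48 = 272.496
BMR = 88.362 + 913.6754 + 921.408 - 272.496
= 1650.95 kcal/day

1650.95 kcal/day


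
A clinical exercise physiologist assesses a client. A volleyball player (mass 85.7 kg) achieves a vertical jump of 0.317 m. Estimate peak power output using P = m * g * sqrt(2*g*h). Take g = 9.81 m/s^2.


2 * g * h = 2 * 9.81 * 0.317 = 6.21954
sqrt(6.21954) = 2.493901 m/s
P = 85.7 * 9.81 * 2.493901 = 2096.66 W

2096.66 W


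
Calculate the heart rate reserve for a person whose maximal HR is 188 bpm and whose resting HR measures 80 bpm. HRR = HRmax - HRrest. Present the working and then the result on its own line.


HRmax = 188 bpm
HRrest = 80 bpm
HRR = 188 - 80 = 108 bpm

108 bpm


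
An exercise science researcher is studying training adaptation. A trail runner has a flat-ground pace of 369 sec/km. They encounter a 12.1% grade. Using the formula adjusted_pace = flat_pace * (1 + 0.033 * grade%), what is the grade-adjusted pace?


Grade factor = 1 + 0.033 * 12.1 = 1.3993
Adjusted = 369 * 1.3993 = 516.34 sec/km

516.34 s/km


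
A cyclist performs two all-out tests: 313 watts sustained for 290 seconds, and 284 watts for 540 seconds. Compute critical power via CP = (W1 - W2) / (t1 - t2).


W1 = P1 * t1 = 313 * 290 = 90770 J
W2 = P2 * t2 = 284 * 540 = 153360 J
CP = (90770 - 153360) / (290 - 540)
= 250.36 W

250.36 W


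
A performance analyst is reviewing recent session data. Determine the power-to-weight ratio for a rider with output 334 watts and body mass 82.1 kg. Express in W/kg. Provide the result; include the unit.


P/W = 334 / 82.1 = 4.068 W/kg

4.068 W/kg


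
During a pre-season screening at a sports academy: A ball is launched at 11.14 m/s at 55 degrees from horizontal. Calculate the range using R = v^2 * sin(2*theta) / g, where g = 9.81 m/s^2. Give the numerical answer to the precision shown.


sin(2 * 55) = sin(110) = 0.939693
v^2 = 11.14^2 = 124.0996
R = 124.0996 * 0.939693 / 9.81
= 11.887 m

11.887 m


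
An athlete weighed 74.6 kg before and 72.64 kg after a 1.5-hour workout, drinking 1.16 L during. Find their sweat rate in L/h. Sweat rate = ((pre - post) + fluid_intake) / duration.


Body mass change = 1.96 kg
Total sweat loss = 1.96 + 1.16 = 3.12 L
Rate = 3.12 / 1.5 = 2.08 L/h

2.08 L/h


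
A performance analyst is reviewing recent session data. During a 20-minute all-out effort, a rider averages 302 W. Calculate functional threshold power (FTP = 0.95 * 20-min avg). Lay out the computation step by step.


FTP = 0.95 * 302
= 286.9 W

286.9 W


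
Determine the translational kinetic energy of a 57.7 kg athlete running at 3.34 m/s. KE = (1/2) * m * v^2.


KE = 0.5 * m * v^2
= 0.5 * 57.7 * 3.34^2
= 0.5 * 57.7 * 11.1556
= 321.84 J

321.84 J


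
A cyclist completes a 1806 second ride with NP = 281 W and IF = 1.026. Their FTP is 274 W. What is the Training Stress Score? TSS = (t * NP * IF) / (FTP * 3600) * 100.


t * NP * IF = 1806 * 281 * 1.026 = 520680.636
FTP * 3600 = 986400
TSS = (520680.636 / 986400) * 100 = 52.79

52.79 TSS


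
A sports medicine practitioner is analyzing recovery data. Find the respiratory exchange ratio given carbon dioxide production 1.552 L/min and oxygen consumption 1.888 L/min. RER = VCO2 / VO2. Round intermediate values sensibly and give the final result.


VCO2 = 1.552 L/min
VO2 = 1.888 L/min
RER = 1.552 / 1.888 = 0.822

0.822


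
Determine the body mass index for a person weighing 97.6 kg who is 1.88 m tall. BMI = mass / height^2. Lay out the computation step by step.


BMI = mass / height^2
= 97.6 / 1.88^2
= 97.6 / 3.5344
= 27.61 kg/m^2

27.61 kg/m^2


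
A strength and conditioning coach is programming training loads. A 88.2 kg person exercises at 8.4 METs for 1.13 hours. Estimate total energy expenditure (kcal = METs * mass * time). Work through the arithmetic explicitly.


Energy = METs * mass(kg) * time(h)
= 8.4 * 88.2 * 1.13
= 837.19 kcal

837.19 kcal


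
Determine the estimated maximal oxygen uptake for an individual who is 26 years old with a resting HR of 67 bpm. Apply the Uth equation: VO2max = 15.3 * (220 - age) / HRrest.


HRmax = 220 - 26 = 194
VO2max = 15.3 * (194 / 67)
= 15.3 * 2.8955
= 44.3 mL/kg/min

44.3 mL/kg/min


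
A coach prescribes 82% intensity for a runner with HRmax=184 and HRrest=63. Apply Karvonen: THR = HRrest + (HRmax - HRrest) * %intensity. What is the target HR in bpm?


Heart rate reserve = 184 - 63 = 121
Intensity fraction = 82 / 100 = 0.82
THR = 63 + 121 * 0.82 = 162.22 bpm

162.22 bpm


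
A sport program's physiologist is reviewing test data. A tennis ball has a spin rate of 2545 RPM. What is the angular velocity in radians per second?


Convert RPM to rad/s: multiply by 2*pi and divide by 60
omega = 2545 * 2 * pi / 60
= 266.512 rad/s

266.512 rad/s


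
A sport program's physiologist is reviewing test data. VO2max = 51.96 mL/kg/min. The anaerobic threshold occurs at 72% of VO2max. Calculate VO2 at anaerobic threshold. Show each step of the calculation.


AT fraction = 72 / 100 = 0.72
AT VO2 = 51.96 * 0.72
= 37.41 mL/kg/min

37.41 mL/kg/min


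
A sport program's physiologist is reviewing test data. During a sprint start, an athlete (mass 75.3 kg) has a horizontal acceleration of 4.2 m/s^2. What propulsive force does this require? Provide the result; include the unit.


Propulsive force = mass * acceleration
= 75.3 kg * 4.2 m/s^2
= 316.26 N

316.26 N


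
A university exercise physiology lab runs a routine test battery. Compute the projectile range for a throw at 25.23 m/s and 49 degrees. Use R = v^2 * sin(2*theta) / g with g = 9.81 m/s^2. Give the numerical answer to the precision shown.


Two times the angle = 98 degrees
sin(98) = 0.990268
R = 636.5529 * 0.990268 / 9.81 = 64.257 m

64.257 m


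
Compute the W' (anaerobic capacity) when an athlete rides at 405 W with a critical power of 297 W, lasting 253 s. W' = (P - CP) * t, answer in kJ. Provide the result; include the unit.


Above-CP power = 108 W
Duration = 253 s
W' = 108 * 253 = 27324 J
Convert: 27324 / 1000 = 27.324 kJ

27.324 kJ


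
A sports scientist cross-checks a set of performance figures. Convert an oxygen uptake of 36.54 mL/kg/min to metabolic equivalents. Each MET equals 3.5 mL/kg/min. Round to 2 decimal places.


One MET = 3.5 mL/kg/min
Number of METs = 36.54 / 3.5
= 10.44 METs

10.44 METs


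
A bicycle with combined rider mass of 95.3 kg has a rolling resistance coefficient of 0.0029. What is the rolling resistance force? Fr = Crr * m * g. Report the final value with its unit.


Fr = 0.0029 * 95.3 * 9.81
= 0.27637 * 9.81
= 2.711 N

2.711 N


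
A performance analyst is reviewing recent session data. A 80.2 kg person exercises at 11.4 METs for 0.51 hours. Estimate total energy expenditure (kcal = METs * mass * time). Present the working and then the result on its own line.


Energy = METs * mass(kg) * time(h)
= 11.4 * 80.2 * 0.51
= 466.28 kcal

466.28 kcal


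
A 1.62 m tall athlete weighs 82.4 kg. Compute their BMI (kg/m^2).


height^2 = 2.6244 m^2
BMI = 82.4 / 2.6244 = 31.4 kg/m^2

31.4 kg/m^2


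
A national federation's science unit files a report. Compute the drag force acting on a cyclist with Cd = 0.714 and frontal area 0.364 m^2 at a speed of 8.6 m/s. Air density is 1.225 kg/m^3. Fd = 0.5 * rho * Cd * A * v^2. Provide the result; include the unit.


Step 1: v^2 = 73.96
Step 2: Fd = 0.5 * 1.225 * 0.714 * 0.364 * 73.96
= 11.773 N

11.773 N


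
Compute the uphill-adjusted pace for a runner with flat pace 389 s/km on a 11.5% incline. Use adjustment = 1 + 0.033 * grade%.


Adjustment factor = 1 + 0.033 * 11.5 = 1.3795
Grade-adjusted pace = 389 * 1.3795 = 536.63 s/km

536.63 s/km


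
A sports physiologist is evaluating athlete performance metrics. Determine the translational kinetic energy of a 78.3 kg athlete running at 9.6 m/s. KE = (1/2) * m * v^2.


KE = 0.5 * m * v^2
= 0.5 * 78.3 * 9.6^2
= 0.5 * 78.3 * 92.16
= 3608.06 J

3608.06 J


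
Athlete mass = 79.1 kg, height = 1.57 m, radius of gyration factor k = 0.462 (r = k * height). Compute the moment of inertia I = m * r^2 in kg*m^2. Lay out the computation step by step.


r = k * height = 0.462 * 1.57 = 0.72534 m
r^2 = 0.72534^2 = 0.526118
I = 79.1 * 0.526118 = 41.616 kg*m^2

41.616 kg*m^2


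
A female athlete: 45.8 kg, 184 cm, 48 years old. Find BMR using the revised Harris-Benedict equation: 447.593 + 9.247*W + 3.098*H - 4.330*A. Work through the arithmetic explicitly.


Intercept = 447.593
Weight contribution = 9.247 * 45.8 = 423.5126
Height contribution = 3.098 * 184 = 570.032
Age contribution = 4.33 * 48 = 207.84
BMR = 447.593 + 423.5126 + 570.032 - 207.84
= 1233.3 kcal/day

1233.3 kcal/day


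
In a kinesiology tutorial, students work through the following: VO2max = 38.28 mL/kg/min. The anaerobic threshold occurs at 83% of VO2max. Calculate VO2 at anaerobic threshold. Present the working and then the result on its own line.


AT fraction = 83 / 100 = 0.83
AT VO2 = 38.28 * 0.83
= 31.77 mL/kg/min

31.77 mL/kg/min


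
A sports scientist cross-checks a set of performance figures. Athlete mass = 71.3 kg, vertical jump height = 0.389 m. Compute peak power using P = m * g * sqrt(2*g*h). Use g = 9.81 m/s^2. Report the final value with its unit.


sqrt(2 * 9.81 * 0.389) = sqrt(7.63218) = 2.76264 m/s
P = 71.3 * 9.81 * 2.76264
= 1932.34 W

1932.34 W


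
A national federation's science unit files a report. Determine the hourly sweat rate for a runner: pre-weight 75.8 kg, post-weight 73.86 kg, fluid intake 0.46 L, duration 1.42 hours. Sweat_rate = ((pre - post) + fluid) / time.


Mass lost = 75.8 - 73.86 = 1.94 kg
Add fluid consumed: 1.94 + 0.46 = 2.4 L total sweat
Sweat rate = 2.4 / 1.42 = 1.69 L/h

1.69 L/h


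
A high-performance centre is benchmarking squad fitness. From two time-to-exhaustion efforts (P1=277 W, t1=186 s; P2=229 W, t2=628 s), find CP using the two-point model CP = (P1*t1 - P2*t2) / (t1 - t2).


Work in trial 1 = 51522 J
Work in trial 2 = 143812 J
Delta work = -92290 J
Delta time = -442 s
CP = -92290 / -442 = 208.8 W

208.8 W


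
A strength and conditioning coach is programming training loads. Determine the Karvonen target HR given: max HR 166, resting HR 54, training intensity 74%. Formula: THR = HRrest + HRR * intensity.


HRR = HRmax - HRrest = 166 - 54 = 112
THR = 54 + 112 * 0.74
= 136.88 bpm

136.88 bpm


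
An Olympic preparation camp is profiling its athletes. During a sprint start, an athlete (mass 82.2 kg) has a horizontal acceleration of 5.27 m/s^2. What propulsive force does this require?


Propulsive force = mass * acceleration
= 82.2 kg * 5.27 m/s^2
= 433.19 N

433.19 N


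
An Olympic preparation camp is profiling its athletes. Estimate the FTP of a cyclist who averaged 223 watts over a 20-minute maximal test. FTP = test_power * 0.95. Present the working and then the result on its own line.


FTP = 223 * 0.95 = 211.85 W

211.85 W


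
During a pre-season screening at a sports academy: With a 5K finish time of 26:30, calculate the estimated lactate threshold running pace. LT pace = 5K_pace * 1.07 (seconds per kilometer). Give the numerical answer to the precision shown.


Race duration = 1590 s for 5 km
Average pace = 1590 / 5 = 318.0 s/km
LT pace = 318.0 * 1.07
= 340.26 s/km

340.26 s/km


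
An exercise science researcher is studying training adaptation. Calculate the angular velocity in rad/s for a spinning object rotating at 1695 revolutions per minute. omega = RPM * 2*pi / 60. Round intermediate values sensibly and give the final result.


omega = RPM * 2*pi / 60
= 1695 * 6.28318531 / 60
= 177.5 rad/s

177.5 rad/s


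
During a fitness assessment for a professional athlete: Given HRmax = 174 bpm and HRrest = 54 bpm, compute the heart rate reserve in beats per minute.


Heart rate reserve = maximum HR minus resting HR
HRR = 174 - 54 = 120 bpm

120 bpm


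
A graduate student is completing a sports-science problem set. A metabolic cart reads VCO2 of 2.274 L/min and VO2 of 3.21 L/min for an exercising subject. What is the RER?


RER = VCO2 / VO2 = 2.274 / 3.21 = 0.7084

0.7084


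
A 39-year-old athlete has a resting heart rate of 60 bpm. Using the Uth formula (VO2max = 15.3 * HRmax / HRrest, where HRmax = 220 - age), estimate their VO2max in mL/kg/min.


HRmax = 220 - 39 = 181 bpm
Ratio = HRmax / HRrest = 181 / 60 = 3.0167
VO2max = 15.3 * 3.0167 = 46.16 mL/kg/min

46.16 mL/kg/min


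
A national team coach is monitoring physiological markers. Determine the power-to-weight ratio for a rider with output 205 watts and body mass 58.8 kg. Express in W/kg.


P/W = 205 / 58.8 = 3.486 W/kg

3.486 W/kg


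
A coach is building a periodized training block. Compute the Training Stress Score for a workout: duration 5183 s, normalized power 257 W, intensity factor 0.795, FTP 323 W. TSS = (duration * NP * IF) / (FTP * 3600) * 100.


Product = 5183 * 257 * 0.795 = 1058964.645
Base = 323 * 3600 = 1162800
TSS = 1058964.645 / 1162800 * 100 = 91.07

91.07 TSS


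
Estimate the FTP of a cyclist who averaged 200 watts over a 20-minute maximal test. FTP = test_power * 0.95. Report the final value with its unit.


FTP = 200 * 0.95 = 190.0 W

190.0 W


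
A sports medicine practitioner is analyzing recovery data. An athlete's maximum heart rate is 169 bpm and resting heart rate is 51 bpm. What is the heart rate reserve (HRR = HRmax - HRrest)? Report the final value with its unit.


HRR = HRmax - HRrest
= 169 - 51
= 118 bpm

118 bpm


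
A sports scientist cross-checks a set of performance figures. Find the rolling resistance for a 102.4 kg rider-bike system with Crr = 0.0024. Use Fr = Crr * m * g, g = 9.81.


m * g = 102.4 * 9.81 = 1004.544 N
Fr = 0.0024 * 1004.544 = 2.411 N

2.411 N


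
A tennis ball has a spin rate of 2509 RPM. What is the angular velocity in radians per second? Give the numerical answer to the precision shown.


Convert RPM to rad/s: multiply by 2*pi and divide by 60
omega = 2509 * 2 * pi / 60
= 262.742 rad/s

262.742 rad/s


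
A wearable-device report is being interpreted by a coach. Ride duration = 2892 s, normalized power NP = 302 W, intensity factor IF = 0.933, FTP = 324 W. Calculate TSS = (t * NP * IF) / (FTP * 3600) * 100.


Numerator = 2892 * 302 * 0.933 = 814867.272
Denominator = 324 * 3600 = 1166400
TSS = 814867.272 / 1166400 * 100
= 69.86

69.86 TSS


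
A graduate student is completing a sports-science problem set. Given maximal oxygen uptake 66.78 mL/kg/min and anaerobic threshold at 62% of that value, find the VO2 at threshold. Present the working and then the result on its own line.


Percentage as decimal = 0.62
VO2 at AT = 66.78 * 0.62 = 41.4 mL/kg/min

41.4 mL/kg/min


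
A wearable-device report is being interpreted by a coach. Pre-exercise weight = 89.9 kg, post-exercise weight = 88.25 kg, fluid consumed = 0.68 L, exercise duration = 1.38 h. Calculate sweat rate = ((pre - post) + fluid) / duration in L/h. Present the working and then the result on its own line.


Weight loss = 89.9 - 88.25 = 1.65 kg (approx L)
Total sweat = 1.65 + 0.68 = 2.33 L
Sweat rate = 2.33 / 1.38 = 1.688 L/h

1.688 L/h


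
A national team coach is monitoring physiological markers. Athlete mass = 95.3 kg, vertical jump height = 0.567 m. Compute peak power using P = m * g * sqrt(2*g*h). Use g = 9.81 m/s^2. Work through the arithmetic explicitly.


sqrt(2 * 9.81 * 0.567) = sqrt(11.12454) = 3.335347 m/s
P = 95.3 * 9.81 * 3.335347
= 3118.19 W

3118.19 W


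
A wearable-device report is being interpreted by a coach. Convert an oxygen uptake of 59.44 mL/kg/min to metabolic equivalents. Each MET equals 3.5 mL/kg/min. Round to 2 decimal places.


One MET = 3.5 mL/kg/min
Number of METs = 59.44 / 3.5
= 16.98 METs

16.98 METs


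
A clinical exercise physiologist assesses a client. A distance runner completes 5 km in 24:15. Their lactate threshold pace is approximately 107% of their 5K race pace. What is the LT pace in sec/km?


Convert to seconds: 24 min 15 s = 1455 s
Pace per km = 1455 / 5 = 291.0 s/km
LT pace = 291.0 * 1.07 = 311.37 s/km

311.37 s/km


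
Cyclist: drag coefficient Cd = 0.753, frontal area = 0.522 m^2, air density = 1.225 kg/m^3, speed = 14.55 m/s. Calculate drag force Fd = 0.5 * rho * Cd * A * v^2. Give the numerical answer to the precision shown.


v^2 = 14.55^2 = 211.7025
Fd = 0.5 * 1.225 * 0.753 * 0.522 * 211.7025
= 50.968 N

50.968 N


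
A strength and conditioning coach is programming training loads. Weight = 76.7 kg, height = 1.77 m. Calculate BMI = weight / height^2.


height^2 = 1.77^2 = 3.1329
BMI = 76.7 / 3.1329 = 24.48 kg/m^2

24.48 kg/m^2


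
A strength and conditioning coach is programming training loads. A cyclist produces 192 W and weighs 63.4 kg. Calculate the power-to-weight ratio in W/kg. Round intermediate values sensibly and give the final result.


P/W = power / mass
= 192 / 63.4
= 3.028 W/kg

3.028 W/kg


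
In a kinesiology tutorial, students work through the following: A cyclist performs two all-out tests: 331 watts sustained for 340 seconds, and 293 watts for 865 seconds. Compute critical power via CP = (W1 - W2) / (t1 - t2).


W1 = P1 * t1 = 331 * 340 = 112540 J
W2 = P2 * t2 = 293 * 865 = 253445 J
CP = (112540 - 253445) / (340 - 865)
= 268.39 W

268.39 W


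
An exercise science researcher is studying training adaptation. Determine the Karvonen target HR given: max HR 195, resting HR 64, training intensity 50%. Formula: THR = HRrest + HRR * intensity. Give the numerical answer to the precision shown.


HRR = HRmax - HRrest = 195 - 64 = 131
THR = 64 + 131 * 0.5
= 129.5 bpm

129.5 bpm


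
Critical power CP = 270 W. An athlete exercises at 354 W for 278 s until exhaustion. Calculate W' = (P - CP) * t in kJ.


P - CP = 354 - 270 = 84 W
W' = 84 * 278 = 23352 J
= 23352 / 1000 = 23.352 kJ

23.352 kJ


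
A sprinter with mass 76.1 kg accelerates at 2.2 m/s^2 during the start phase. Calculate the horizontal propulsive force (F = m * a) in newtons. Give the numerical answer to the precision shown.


F = m * a
= 76.1 * 2.2
= 167.42 N

167.42 N


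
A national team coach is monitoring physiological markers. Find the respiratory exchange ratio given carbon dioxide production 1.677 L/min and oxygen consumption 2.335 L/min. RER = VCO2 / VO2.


VCO2 = 1.677 L/min
VO2 = 2.335 L/min
RER = 1.677 / 2.335 = 0.7182

0.7182


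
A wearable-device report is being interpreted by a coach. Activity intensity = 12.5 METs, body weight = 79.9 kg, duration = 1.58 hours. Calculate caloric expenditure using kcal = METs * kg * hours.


kcal = 12.5 * 79.9 * 1.58
= 998.75 * 1.58
= 1578.03 kcal

1578.03 kcal


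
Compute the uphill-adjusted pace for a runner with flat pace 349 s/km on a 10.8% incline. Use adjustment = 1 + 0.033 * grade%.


Adjustment factor = 1 + 0.033 * 10.8 = 1.3564
Grade-adjusted pace = 349 * 1.3564 = 473.38 s/km

473.38 s/km


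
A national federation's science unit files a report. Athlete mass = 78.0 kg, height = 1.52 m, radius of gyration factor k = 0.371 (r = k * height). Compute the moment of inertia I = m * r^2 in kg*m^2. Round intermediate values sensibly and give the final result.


r = k * height = 0.371 * 1.52 = 0.56392 m
r^2 = 0.56392^2 = 0.318006
I = 78.0 * 0.318006 = 24.804 kg*m^2

24.804 kg*m^2


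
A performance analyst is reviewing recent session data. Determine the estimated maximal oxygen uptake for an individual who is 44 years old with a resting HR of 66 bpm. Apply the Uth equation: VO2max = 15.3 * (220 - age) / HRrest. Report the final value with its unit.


HRmax = 220 - 44 = 176
VO2max = 15.3 * (176 / 66)
= 15.3 * 2.6667
= 40.8 mL/kg/min

40.8 mL/kg/min


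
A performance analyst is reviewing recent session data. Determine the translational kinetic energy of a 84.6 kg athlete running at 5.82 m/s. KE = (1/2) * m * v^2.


KE = 0.5 * m * v^2
= 0.5 * 84.6 * 5.82^2
= 0.5 * 84.6 * 33.8724
= 1432.8 J

1432.8 J


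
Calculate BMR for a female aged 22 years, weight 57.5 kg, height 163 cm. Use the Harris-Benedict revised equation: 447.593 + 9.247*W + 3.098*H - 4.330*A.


Substituting values:
W term = 9.247 * 57.5 = 531.7025
H term = 3.098 * 163 = 504.974
A term = 4.330 * 22 = 95.26
BMR = 1389.01 kcal/day

1389.01 kcal/day


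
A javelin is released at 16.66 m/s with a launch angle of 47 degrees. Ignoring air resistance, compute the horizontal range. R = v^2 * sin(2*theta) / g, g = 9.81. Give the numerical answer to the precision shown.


Launch speed squared = 277.5556
sin(2 * 47 deg) = 0.997564
Range = 277.5556 * 0.997564 / 9.81
= 28.224 m

28.224 m


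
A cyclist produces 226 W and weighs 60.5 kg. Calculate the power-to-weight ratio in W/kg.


P/W = power / mass
= 226 / 60.5
= 3.736 W/kg

3.736 W/kg


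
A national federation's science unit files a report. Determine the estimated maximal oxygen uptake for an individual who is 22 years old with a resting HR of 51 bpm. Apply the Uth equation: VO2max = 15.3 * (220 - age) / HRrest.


HRmax = 220 - 22 = 198
VO2max = 15.3 * (198 / 51)
= 15.3 * 3.8824
= 59.4 mL/kg/min

59.4 mL/kg/min


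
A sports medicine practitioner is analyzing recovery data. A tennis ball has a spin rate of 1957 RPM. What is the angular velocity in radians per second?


Convert RPM to rad/s: multiply by 2*pi and divide by 60
omega = 1957 * 2 * pi / 60
= 204.937 rad/s

204.937 rad/s


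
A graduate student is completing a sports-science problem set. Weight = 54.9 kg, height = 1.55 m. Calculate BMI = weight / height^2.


height^2 = 1.55^2 = 2.4025
BMI = 54.9 / 2.4025 = 22.85 kg/m^2

22.85 kg/m^2


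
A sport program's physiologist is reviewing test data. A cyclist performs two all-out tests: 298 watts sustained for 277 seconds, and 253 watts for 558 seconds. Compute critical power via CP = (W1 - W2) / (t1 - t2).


W1 = P1 * t1 = 298 * 277 = 82546 J
W2 = P2 * t2 = 253 * 558 = 141174 J
CP = (82546 - 141174) / (277 - 558)
= 208.64 W

208.64 W


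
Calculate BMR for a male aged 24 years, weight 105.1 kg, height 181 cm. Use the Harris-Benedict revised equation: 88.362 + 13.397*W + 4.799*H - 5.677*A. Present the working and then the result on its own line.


Substituting values:
W term = 13.397 * 105.1 = 1408.0247
H term = 4.799 * 181 = 868.619
A term = 5.677 * 24 = 136.248
BMR = 2228.76 kcal/day

2228.76 kcal/day


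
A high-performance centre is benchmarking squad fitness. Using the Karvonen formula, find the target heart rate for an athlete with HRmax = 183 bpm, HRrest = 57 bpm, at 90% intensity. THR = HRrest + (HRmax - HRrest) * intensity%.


HRR = 183 - 57 = 126
THR = 57 + 126 * 0.9
= 57 + 113.4
= 170.4 bpm

170.4 bpm


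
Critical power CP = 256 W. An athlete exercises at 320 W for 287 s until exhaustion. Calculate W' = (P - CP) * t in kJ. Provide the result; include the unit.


P - CP = 320 - 256 = 64 W
W' = 64 * 287 = 18368 J
= 18368 / 1000 = 18.368 kJ

18.368 kJ


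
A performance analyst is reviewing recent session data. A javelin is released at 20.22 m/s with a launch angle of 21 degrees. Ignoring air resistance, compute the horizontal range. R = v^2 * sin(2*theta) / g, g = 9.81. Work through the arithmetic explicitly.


Launch speed squared = 408.8484
sin(2 * 21 deg) = 0.669131
Range = 408.8484 * 0.669131 / 9.81
= 27.887 m

27.887 m


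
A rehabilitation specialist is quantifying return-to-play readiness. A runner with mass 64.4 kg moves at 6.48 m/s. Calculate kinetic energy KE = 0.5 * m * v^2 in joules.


v^2 = 6.48^2 = 41.9904
KE = 0.5 * 64.4 * 41.9904
= 1352.09 J

1352.09 J


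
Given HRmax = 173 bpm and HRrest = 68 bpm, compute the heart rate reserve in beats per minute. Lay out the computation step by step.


Heart rate reserve = maximum HR minus resting HR
HRR = 173 - 68 = 105 bpm

105 bpm


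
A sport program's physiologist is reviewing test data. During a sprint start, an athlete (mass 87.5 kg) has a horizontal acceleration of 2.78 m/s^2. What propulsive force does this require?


Propulsive force = mass * acceleration
= 87.5 kg * 2.78 m/s^2
= 243.25 N

243.25 N


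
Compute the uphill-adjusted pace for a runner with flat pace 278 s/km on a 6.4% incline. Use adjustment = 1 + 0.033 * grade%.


Adjustment factor = 1 + 0.033 * 6.4 = 1.2112
Grade-adjusted pace = 278 * 1.2112 = 336.71 s/km

336.71 s/km


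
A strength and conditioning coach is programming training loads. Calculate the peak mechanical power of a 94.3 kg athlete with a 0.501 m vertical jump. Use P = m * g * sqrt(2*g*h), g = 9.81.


First, sqrt(2gh) = sqrt(2 * 9.81 * 0.501)
= sqrt(9.82962) = 3.135222 m/s
Power = 94.3 * 9.81 * 3.135222 = 2900.34 W

2900.34 W


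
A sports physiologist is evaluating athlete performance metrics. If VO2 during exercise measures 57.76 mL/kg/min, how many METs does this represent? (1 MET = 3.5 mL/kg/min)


METs = VO2 / 3.5 = 57.76 / 3.5 = 16.5

16.5 METs


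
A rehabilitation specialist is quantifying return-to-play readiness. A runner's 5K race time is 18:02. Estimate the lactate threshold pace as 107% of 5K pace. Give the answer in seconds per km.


Total race time = 18*60 + 2 = 1082 seconds
5K pace = 1082 / 5 = 216.4 sec/km
LT pace = 216.4 * 1.07 = 231.55 sec/km

231.55 s/km


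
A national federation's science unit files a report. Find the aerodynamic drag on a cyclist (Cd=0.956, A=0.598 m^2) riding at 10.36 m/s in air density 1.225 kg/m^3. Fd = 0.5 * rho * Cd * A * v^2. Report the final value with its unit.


Fd = 0.5 * 1.225 * 0.956 * 0.598 * 10.36^2
= 0.5 * 1.225 * 0.956 * 0.598 * 107.3296
= 37.582 N

37.582 N


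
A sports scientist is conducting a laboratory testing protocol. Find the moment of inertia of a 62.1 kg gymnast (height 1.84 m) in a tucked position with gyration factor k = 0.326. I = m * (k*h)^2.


Radius of gyration = 0.326 * 1.84 = 0.59984 m
I = 62.1 * 0.59984^2
= 62.1 * 0.359808
= 22.344 kg*m^2

22.344 kg*m^2


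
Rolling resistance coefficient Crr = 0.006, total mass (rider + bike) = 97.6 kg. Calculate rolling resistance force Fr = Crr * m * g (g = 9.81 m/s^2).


Fr = Crr * m * g
= 0.006 * 97.6 * 9.81
= 5.745 N

5.745 N


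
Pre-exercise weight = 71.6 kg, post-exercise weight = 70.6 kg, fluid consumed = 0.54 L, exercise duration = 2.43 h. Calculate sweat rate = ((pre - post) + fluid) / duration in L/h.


Weight loss = 71.6 - 70.6 = 1.0 kg (approx L)
Total sweat = 1.0 + 0.54 = 1.54 L
Sweat rate = 1.54 / 2.43 = 0.634 L/h

0.634 L/h


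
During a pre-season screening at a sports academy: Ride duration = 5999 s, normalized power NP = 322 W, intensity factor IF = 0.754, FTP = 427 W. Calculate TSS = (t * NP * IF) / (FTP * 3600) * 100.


Numerator = 5999 * 322 * 0.754 = 1456485.212
Denominator = 427 * 3600 = 1537200
TSS = 1456485.212 / 1537200 * 100
= 94.75

94.75 TSS


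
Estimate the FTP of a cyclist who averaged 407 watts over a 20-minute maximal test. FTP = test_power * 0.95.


FTP = 407 * 0.95 = 386.65 W

386.65 W


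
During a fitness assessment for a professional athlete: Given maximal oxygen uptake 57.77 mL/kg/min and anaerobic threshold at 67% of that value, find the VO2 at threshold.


Percentage as decimal = 0.67
VO2 at AT = 57.77 * 0.67 = 38.71 mL/kg/min

38.71 mL/kg/min


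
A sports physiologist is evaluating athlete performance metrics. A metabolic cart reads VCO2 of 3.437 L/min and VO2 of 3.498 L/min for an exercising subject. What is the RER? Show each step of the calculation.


RER = VCO2 / VO2 = 3.437 / 3.498 = 0.9826

0.9826


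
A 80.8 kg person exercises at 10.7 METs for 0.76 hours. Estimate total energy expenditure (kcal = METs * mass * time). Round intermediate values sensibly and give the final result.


Energy = METs * mass(kg) * time(h)
= 10.7 * 80.8 * 0.76
= 657.07 kcal

657.07 kcal


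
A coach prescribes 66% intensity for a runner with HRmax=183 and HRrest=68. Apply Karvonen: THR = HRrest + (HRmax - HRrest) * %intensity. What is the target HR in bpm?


Heart rate reserve = 183 - 68 = 115
Intensity fraction = 66 / 100 = 0.66
THR = 68 + 115 * 0.66 = 143.9 bpm

143.9 bpm


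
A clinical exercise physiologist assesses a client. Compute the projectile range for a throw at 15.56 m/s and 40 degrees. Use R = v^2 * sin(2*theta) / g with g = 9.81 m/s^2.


Two times the angle = 80 degrees
sin(80) = 0.984808
R = 242.1136 * 0.984808 / 9.81 = 24.305 m

24.305 m


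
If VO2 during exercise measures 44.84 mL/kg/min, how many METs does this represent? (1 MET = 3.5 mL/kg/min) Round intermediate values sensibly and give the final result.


METs = VO2 / 3.5 = 44.84 / 3.5 = 12.81

12.81 METs


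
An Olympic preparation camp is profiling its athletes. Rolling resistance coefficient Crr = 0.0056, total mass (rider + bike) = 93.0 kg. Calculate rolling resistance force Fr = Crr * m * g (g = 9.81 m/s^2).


Fr = Crr * m * g
= 0.0056 * 93.0 * 9.81
= 5.109 N

5.109 N


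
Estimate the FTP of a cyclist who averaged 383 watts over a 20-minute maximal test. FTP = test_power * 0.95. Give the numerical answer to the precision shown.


FTP = 383 * 0.95 = 363.85 W

363.85 W


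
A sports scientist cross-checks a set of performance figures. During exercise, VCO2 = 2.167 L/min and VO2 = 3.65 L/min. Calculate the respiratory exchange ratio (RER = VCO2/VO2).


RER = VCO2 / VO2
= 2.167 / 3.65
= 0.5937

0.5937


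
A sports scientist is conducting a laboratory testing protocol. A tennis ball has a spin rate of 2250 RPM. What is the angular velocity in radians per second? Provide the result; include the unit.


Convert RPM to rad/s: multiply by 2*pi and divide by 60
omega = 2250 * 2 * pi / 60
= 235.619 rad/s

235.619 rad/s


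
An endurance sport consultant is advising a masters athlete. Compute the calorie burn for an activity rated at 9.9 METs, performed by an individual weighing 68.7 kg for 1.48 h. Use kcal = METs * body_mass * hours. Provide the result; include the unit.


Product of METs and mass = 9.9 * 68.7 = 680.13
Total kcal = 680.13 * 1.48 = 1006.59 kcal

1006.59 kcal


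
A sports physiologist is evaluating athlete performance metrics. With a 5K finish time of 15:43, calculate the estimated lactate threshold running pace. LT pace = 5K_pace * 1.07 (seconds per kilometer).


Race duration = 943 s for 5 km
Average pace = 943 / 5 = 188.6 s/km
LT pace = 188.6 * 1.07
= 201.8 s/km

201.8 s/km


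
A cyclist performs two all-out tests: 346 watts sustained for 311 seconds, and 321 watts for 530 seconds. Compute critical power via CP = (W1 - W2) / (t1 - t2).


W1 = P1 * t1 = 346 * 311 = 107606 J
W2 = P2 * t2 = 321 * 530 = 170130 J
CP = (107606 - 170130) / (311 - 530)
= 285.5 W

285.5 W


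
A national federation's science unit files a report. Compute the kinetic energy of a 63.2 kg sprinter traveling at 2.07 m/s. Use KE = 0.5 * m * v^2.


Velocity squared = 4.2849
KE = 0.5 * 63.2 * 4.2849 = 135.4 J

135.4 J


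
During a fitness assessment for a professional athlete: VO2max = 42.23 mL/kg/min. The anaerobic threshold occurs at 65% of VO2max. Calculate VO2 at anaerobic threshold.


AT fraction = 65 / 100 = 0.65
AT VO2 = 42.23 * 0.65
= 27.45 mL/kg/min

27.45 mL/kg/min


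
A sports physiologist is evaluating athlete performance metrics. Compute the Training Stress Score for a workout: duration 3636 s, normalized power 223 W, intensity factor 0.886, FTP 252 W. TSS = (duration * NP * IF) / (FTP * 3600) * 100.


Product = 3636 * 223 * 0.886 = 718393.608
Base = 252 * 3600 = 907200
TSS = 718393.608 / 907200 * 100 = 79.19

79.19 TSS


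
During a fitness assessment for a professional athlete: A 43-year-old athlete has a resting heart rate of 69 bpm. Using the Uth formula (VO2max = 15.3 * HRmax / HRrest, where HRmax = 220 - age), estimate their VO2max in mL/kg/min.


HRmax = 220 - 43 = 177 bpm
Ratio = HRmax / HRrest = 177 / 69 = 2.5652
VO2max = 15.3 * 2.5652 = 39.25 mL/kg/min

39.25 mL/kg/min
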